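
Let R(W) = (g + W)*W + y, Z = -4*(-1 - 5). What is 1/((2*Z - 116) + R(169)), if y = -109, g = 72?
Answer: 1/40552 ≈ 2.4660e-5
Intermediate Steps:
Z = 24 (Z = -4*(-6) = 24)
R(W) = -109 + W*(72 + W) (R(W) = (72 + W)*W - 109 = W*(72 + W) - 109 = -109 + W*(72 + W))
1/((2*Z - 116) + R(169)) = 1/((2*24 - 116) + (-109 + 169² + 72*169)) = 1/((48 - 116) + (-109 + 28561 + 12168)) = 1/(-68 + 40620) = 1/40552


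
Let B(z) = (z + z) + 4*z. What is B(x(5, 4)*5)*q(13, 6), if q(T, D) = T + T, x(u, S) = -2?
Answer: -1560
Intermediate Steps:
q(T, D) = 2*T
B(z) = 6*z (B(z) = 2*z + 4*z = 6*z)
B(x(5, 4)*5)*q(13, 6) = (6*(-2*5))*(2*13) = (6*(-10))*26 = -60*26 = -1560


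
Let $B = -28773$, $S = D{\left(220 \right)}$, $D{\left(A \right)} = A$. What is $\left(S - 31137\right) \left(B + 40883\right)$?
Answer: $-374404870$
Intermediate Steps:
$S = 220$
$\left(S - 31137\right) \left(B + 40883\right) = \left(220 - 31137\right) \left(-28773 + 40883\right) = \left(220 - 31137\right) 12110 = \left(-30917\right) 12110 = -374404870$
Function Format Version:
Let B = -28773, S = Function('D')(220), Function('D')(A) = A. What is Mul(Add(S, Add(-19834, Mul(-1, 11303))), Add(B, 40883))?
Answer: -374404870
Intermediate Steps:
S = 220
Mul(Add(S, Add(-19834, Mul(-1, 11303))), Add(B, 40883)) = Mul(Add(220, Add(-19834, Mul(-1, 11303))), Add(-28773, 40883)) = Mul(Add(220, Add(-19834, -11303)), 12110) = Mul(Add(220, -31137), 12110) = Mul(-30917, 12110) = -374404870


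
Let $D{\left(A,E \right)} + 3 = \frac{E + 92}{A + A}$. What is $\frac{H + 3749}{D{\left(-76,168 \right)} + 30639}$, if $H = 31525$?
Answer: $\frac{1340412}{1164103} \approx 1.1515$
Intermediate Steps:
$D{\left(A,E \right)} = -3 + \frac{92 + E}{2 A}$ ($D{\left(A,E \right)} = -3 + \frac{E + 92}{A + A} = -3 + \frac{92 + E}{2 A}$)
$\frac{H + 3749}{D{\left(-76,168 \right)} + 30639} = \frac{31525 + 3749}{\frac{92 + 168 - -456}{2 \left(-76\right)} + 30639} = \frac{35274}{\frac{1}{2} \left(- \frac{1}{76}\right) \left(92 + 168 + 456\right) + 30639} = \frac{35274}{\frac{1}{2} \left(- \frac{1}{76}\right) 716 + 30639} = \frac{35274}{- \frac{179}{38} + 30639} = \frac{35274}{\frac{1164103}{38}} = 35274 \cdot \frac{38}{1164103} = \frac{1340412}{1164103}$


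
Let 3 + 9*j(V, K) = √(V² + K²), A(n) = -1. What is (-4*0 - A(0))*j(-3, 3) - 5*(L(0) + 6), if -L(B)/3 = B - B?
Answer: -91/3 + √2/3 ≈ -29.862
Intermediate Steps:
L(B) = 0 (L(B) = -3*(B - B) = -3*0 = 0)
j(V, K) = -⅓ + √(K² + V²)/9 (j(V, K) = -⅓ + √(V² + K²)/9 = -⅓ + √(K² + V²)/9)
(-4*0 - A(0))*j(-3, 3) - 5*(L(0) + 6) = (-4*0 - 1*(-1))*(-⅓ + √(3² + (-3)²)/9) - 5*(0 + 6) = (0 + 1)*(-⅓ + √(9 + 9)/9) - 5*6 = 1*(-⅓ + √18/9) - 30 = 1*(-⅓ + (3*√2)/9) - 30 = 1*(-⅓ + √2/3) - 30 = (-⅓ + √2/3) - 30 = -91/3 + √2/3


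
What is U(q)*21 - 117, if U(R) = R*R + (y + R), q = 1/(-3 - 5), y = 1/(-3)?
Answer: -8083/64 ≈ -126.30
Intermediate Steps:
y = -1/3 ≈ -0.33333
q = -1/8 (q = 1/(-8) = -1/8 ≈ -0.12500)
U(R) = -1/3 + R + R**2 (U(R) = R*R + (-1/3 + R) = R**2 + (-1/3 + R) = -1/3 + R + R**2)
U(q)*21 - 117 = (-1/3 - 1/8 + (-1/8)**2)*21 - 117 = (-1/3 - 1/8 + 1/64)*21 - 117 = -85/192*21 - 117 = -595/64 - 117 = -8083/64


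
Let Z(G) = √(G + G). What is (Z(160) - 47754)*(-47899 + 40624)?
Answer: 347410350 - 58200*√5 ≈ 3.4728e+8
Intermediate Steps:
Z(G) = √2*√G (Z(G) = √(2*G) = √2*√G)
(Z(160) - 47754)*(-47899 + 40624) = (√2*√160 - 47754)*(-47899 + 40624) = (√2*(4*√10) - 47754)*(-7275) = (8*√5 - 47754)*(-7275) = (-47754 + 8*√5)*(-7275) = 347410350 - 58200*√5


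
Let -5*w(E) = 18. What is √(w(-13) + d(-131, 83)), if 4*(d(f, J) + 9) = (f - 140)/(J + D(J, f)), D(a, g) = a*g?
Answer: I*√234594022/4316 ≈ 3.5488*I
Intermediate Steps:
w(E) = -18/5 (w(E) = -⅕*18 = -18/5)
d(f, J) = -9 + (-140 + f)/(4*(J + J*f)) (d(f, J) = -9 + ((f - 140)/(J + J*f))/4 = -9 + ((-140 + f)/(J + J*f))/4 = -9 + (-140 + f)/(4*(J + J*f)))
√(w(-13) + d(-131, 83)) = √(-18/5 + (¼)*(-140 - 131 - 36*83 - 36*83*(-131))/(83*(1 - 131))) = √(-18/5 + (¼)*(1/83)*(-140 - 131 - 2988 + 391428)/(-130)) = √(-18/5 + (¼)*(1/83)*(-1/130)*388169) = √(-18/5 - 388169/43160) = √(-108709/8632) = I*√234594022/4316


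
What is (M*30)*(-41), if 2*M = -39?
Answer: 23985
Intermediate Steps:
M = -39/2 (M = (½)*(-39) = -39/2 ≈ -19.500)
(M*30)*(-41) = -39/2*30*(-41) = -585*(-41) = 23985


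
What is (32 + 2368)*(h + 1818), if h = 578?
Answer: 5750400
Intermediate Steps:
(32 + 2368)*(h + 1818) = (32 + 2368)*(578 + 1818) = 2400*2396 = 5750400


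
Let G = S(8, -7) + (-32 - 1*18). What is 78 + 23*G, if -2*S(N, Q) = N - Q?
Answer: -2489/2 ≈ -1244.5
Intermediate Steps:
S(N, Q) = Q/2 - N/2 (S(N, Q) = -(N - Q)/2 = Q/2 - N/2)
G = -115/2 (G = ((1/2)*(-7) - 1/2*8) + (-32 - 1*18) = (-7/2 - 4) + (-32 - 18) = -15/2 - 50 = -115/2 ≈ -57.500)
78 + 23*G = 78 + 23*(-115/2) = 78 - 2645/2 = -2489/2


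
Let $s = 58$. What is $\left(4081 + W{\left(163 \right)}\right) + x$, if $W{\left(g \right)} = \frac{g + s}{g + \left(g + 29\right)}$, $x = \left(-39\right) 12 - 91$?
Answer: $\frac{1250531}{355} \approx 3522.6$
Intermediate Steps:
$x = -559$ ($x = -468 - 91 = -559$)
$W{\left(g \right)} = \frac{58 + g}{29 + 2 g}$ ($W{\left(g \right)} = \frac{g + 58}{g + \left(g + 29\right)} = \frac{58 + g}{g + \left(29 + g\right)} = \frac{58 + g}{29 + 2 g}$)
$\left(4081 + W{\left(163 \right)}\right) + x = \left(4081 + \frac{58 + 163}{29 + 2 \cdot 163}\right) - 559 = \left(4081 + \frac{1}{29 + 326} \cdot 221\right) - 559 = \left(4081 + \frac{1}{355} \cdot 221\right) - 559 = \left(4081 + \frac{221}{355}\right) - 559 = \frac{1448976}{355} - 559 = \frac{1250531}{355}$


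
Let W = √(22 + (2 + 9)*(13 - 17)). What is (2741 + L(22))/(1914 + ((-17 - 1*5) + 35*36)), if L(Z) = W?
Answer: 2741/3152 + I*√22/3152 ≈ 0.86961 + 0.0014881*I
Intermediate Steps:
W = I*√22 (W = √(22 + 11*(-4)) = √(22 - 44) = √(-22) = I*√22 ≈ 4.6904*I)
L(Z) = I*√22
(2741 + L(22))/(1914 + ((-17 - 1*5) + 35*36)) = (2741 + I*√22)/(1914 + ((-17 - 1*5) + 35*36)) = (2741 + I*√22)/(1914 + ((-17 - 5) + 1260)) = (2741 + I*√22)/(1914 + (-22 + 1260)) = (2741 + I*√22)/(1914 + 1238) = (2741 + I*√22)/3152 = (2741 + I*√22)*(1/3152) = 2741/3152 + I*√22/3152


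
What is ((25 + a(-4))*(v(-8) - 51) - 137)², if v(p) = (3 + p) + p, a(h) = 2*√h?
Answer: 2951633 + 889344*I ≈ 2.9516e+6 + 8.8934e+5*I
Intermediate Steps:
v(p) = 3 + 2*p
((25 + a(-4))*(v(-8) - 51) - 137)² = ((25 + 2*√(-4))*((3 + 2*(-8)) - 51) - 137)² = ((25 + 2*(2*I))*((3 - 16) - 51) - 137)² = ((25 + 4*I)*(-13 - 51) - 137)² = ((25 + 4*I)*(-64) - 137)² = ((-1600 - 256*I) - 137)² = (-1737 - 256*I)²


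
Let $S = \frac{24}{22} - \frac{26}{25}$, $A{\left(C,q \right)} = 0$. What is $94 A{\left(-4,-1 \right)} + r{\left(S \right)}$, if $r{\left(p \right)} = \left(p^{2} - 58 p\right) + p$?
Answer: $- \frac{219254}{75625} \approx -2.8992$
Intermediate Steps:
$S = \frac{14}{275}$ ($S = 24 \cdot \frac{1}{22} - \frac{26}{25} = \frac{12}{11} - \frac{26}{25} = \frac{14}{275} \approx 0.050909$)
$r{\left(p \right)} = p^{2} - 57 p$
$94 A{\left(-4,-1 \right)} + r{\left(S \right)} = 94 \cdot 0 + \frac{14 \left(-57 + \frac{14}{275}\right)}{275} = 0 + \frac{14}{275} \left(- \frac{15661}{275}\right) = 0 - \frac{219254}{75625} = - \frac{219254}{75625}$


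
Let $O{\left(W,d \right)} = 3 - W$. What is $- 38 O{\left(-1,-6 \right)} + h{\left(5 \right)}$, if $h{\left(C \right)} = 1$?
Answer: $-151$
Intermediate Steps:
$- 38 O{\left(-1,-6 \right)} + h{\left(5 \right)} = - 38 \left(3 - -1\right) + 1 = - 38 \left(3 + 1\right) + 1 = \left(-38\right) 4 + 1 = -152 + 1 = -151$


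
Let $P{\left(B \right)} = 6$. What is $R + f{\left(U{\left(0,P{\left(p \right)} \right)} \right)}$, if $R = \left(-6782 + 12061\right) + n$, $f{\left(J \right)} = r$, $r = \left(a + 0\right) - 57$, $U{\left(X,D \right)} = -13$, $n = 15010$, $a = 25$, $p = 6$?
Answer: $20257$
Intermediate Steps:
$r = -32$ ($r = \left(25 + 0\right) - 57 = 25 - 57 = -32$)
$f{\left(J \right)} = -32$
$R = 20289$ ($R = \left(-6782 + 12061\right) + 15010 = 5279 + 15010 = 20289$)
$R + f{\left(U{\left(0,P{\left(p \right)} \right)} \right)} = 20289 - 32 = 20257$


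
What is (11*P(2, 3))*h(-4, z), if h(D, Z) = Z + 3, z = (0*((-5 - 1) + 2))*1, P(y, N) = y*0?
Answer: 0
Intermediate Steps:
P(y, N) = 0
z = 0 (z = (0*(-6 + 2))*1 = (0*(-4))*1 = 0*1 = 0)
h(D, Z) = 3 + Z
(11*P(2, 3))*h(-4, z) = (11*0)*(3 + 0) = 0*3 = 0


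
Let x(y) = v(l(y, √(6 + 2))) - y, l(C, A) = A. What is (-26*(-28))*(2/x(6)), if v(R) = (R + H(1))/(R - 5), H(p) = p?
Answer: -167440/761 + 17472*√2/761 ≈ -187.56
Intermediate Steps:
v(R) = (1 + R)/(-5 + R) (v(R) = (R + 1)/(R - 5) = (1 + R)/(-5 + R))
x(y) = -y + (1 + 2*√2)/(-5 + 2*√2) (x(y) = (1 + √(6 + 2))/(-5 + √(6 + 2)) - y = (1 + √8)/(-5 + √8) - y = (1 + 2*√2)/(-5 + 2*√2) - y = -y + (1 + 2*√2)/(-5 + 2*√2))
(-26*(-28))*(2/x(6)) = (-26*(-28))*(2/(-13/17 - 1*6 - 12*√2/17)) = 728*(2/(-13/17 - 6 - 12*√2/17)) = 728*(2/(-115/17 - 12*√2/17)) = 1456/(-115/17 - 12*√2/17)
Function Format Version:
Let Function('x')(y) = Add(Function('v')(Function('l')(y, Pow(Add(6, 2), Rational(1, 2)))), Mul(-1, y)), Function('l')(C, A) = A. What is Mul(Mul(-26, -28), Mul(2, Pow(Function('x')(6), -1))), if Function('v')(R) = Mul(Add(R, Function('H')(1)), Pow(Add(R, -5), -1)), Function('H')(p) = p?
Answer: Add(Rational(-167440, 761), Mul(Rational(17472, 761), Pow(2, Rational(1, 2)))) ≈ -187.56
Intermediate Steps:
Function('v')(R) = Mul(Pow(Add(-5, R), -1), Add(1, R)) (Function('v')(R) = Mul(Add(R, 1), Pow(Add(R, -5), -1)) = Mul(Add(1, R), Pow(Add(-5, R), -1)) = Mul(Pow(Add(-5, R), -1), Add(1, R)))
Function('x')(y) = Add(Mul(-1, y), Mul(Pow(Add(-5, Mul(2, Pow(2, Rational(1, 2)))), -1), Add(1, Mul(2, Pow(2, Rational(1, 2)))))) (Function('x')(y) = Add(Mul(Pow(Add(-5, Pow(Add(6, 2), Rational(1, 2))), -1), Add(1, Pow(Add(6, 2), Rational(1, 2)))), Mul(-1, y)) = Add(Mul(Pow(Add(-5, Pow(8, Rational(1, 2))), -1), Add(1, Pow(8, Rational(1, 2)))), Mul(-1, y)) = Add(Mul(Pow(Add(-5, Mul(2, Pow(2, Rational(1, 2)))), -1), Add(1, Mul(2, Pow(2, Rational(1, 2))))), Mul(-1, y)) = Add(Mul(-1, y), Mul(Pow(Add(-5, Mul(2, Pow(2, Rational(1, 2)))), -1), Add(1, Mul(2, Pow(2, Rational(1, 2)))))))
Mul(Mul(-26, -28), Mul(2, Pow(Function('x')(6), -1))) = Mul(Mul(-26, -28), Mul(2, Pow(Add(Rational(-13, 17), Mul(-1, 6), Mul(Rational(-12, 17), Pow(2, Rational(1, 2)))), -1))) = Mul(728, Mul(2, Pow(Add(Rational(-13, 17), -6, Mul(Rational(-12, 17), Pow(2, Rational(1, 2)))), -1))) = Mul(728, Mul(2, Pow(Add(Rational(-115, 17), Mul(Rational(-12, 17), Pow(2, Rational(1, 2)))), -1))) = Mul(1456, Pow(Add(Rational(-115, 17), Mul(Rational(-12, 17), Pow(2, Rational(1, 2)))), -1))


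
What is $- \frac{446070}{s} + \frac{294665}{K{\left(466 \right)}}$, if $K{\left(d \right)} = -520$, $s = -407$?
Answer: $\frac{22405549}{42328} \approx 529.33$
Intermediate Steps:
$- \frac{446070}{s} + \frac{294665}{K{\left(466 \right)}} = - \frac{446070}{-407} + \frac{294665}{-520} = \left(-446070\right) \left(- \frac{1}{407}\right) + 294665 \left(- \frac{1}{520}\right) = \frac{446070}{407} - \frac{58933}{104} = \frac{22405549}{42328}$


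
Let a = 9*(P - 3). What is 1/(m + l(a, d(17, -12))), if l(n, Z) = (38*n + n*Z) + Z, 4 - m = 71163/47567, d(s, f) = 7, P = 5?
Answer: 47567/38981344 ≈ 0.0012203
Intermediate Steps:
m = 119105/47567 (m = 4 - 71163/47567 = 119105/47567 ≈ 2.5039)
a = 18 (a = 9*(5 - 3) = 9*2 = 18)
l(n, Z) = Z + 38*n + Z*n (l(n, Z) = (38*n + Z*n) + Z = Z + 38*n + Z*n)
1/(m + l(a, d(17, -12))) = 1/(119105/47567 + (7 + 38*18 + 7*18)) = 1/(119105/47567 + (7 + 684 + 126)) = 1/(119105/47567 + 817) = 1/(38981344/47567) = 47567/38981344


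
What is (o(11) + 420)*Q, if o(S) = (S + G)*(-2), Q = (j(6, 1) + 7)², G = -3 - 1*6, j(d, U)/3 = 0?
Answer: 20384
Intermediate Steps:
j(d, U) = 0 (j(d, U) = 3*0 = 0)
G = -9 (G = -3 - 6 = -9)
Q = 49 (Q = (0 + 7)² = 7² = 49)
o(S) = 18 - 2*S (o(S) = (S - 9)*(-2) = (-9 + S)*(-2) = 18 - 2*S)
(o(11) + 420)*Q = ((18 - 2*11) + 420)*49 = ((18 - 22) + 420)*49 = (-4 + 420)*49 = 416*49 = 20384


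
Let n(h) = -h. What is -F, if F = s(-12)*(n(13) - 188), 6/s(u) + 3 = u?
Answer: -402/5 ≈ -80.400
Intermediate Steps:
s(u) = 6/(-3 + u)
F = 402/5 (F = (6/(-3 - 12))*(-1*13 - 188) = (6/(-15))*(-13 - 188) = (6*(-1/15))*(-201) = -2/5*(-201) = 402/5 ≈ 80.400)
-F = -1*402/5 = -402/5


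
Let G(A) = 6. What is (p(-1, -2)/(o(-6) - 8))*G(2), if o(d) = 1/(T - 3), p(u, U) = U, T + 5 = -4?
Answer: 144/97 ≈ 1.4845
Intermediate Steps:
T = -9 (T = -5 - 4 = -9)
o(d) = -1/12 (o(d) = 1/(-9 - 3) = 1/(-12) = -1/12)
(p(-1, -2)/(o(-6) - 8))*G(2) = (-2/(-1/12 - 8))*6 = (-2/(-97/12))*6 = -12/97*(-2)*6 = (24/97)*6 = 144/97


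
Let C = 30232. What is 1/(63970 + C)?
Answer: 1/94202 ≈ 1.0615e-5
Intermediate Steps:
1/(63970 + C) = 1/(63970 + 30232) = 1/94202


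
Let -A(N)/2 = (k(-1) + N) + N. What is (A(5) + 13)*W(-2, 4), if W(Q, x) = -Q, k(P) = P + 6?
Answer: -34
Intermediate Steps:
k(P) = 6 + P
A(N) = -10 - 4*N (A(N) = -2*(((6 - 1) + N) + N) = -2*((5 + N) + N) = -2*(5 + 2*N) = -10 - 4*N)
(A(5) + 13)*W(-2, 4) = ((-10 - 4*5) + 13)*(-1*(-2)) = ((-10 - 20) + 13)*2 = (-30 + 13)*2 = -17*2 = -34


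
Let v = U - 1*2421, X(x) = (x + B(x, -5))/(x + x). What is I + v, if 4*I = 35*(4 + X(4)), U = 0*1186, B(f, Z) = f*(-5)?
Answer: -4807/2 ≈ -2403.5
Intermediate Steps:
B(f, Z) = -5*f
U = 0
X(x) = -2 (X(x) = (x - 5*x)/(x + x) = (-4*x)/((2*x)) = (-4*x)*(1/(2*x)) = -2)
v = -2421 (v = 0 - 1*2421 = 0 - 2421 = -2421)
I = 35/2 (I = (35*(4 - 2))/4 = (35*2)/4 = (1/4)*70 = 35/2 ≈ 17.500)
I + v = 35/2 - 2421 = -4807/2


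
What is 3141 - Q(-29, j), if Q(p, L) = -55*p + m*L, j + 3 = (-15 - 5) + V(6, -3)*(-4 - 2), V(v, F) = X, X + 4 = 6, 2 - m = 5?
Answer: 1441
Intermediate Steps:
m = -3 (m = 2 - 1*5 = 2 - 5 = -3)
X = 2 (X = -4 + 6 = 2)
V(v, F) = 2
j = -35 (j = -3 + ((-15 - 5) + 2*(-4 - 2)) = -3 + (-20 + 2*(-6)) = -3 + (-20 - 12) = -3 - 32 = -35)
Q(p, L) = -55*p - 3*L
3141 - Q(-29, j) = 3141 - (-55*(-29) - 3*(-35)) = 3141 - (1595 + 105) = 3141 - 1*1700 = 3141 - 1700 = 1441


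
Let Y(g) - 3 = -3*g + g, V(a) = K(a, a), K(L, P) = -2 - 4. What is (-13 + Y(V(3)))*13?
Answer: 26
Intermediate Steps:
K(L, P) = -6
V(a) = -6
Y(g) = 3 - 2*g (Y(g) = 3 + (-3*g + g) = 3 - 2*g)
(-13 + Y(V(3)))*13 = (-13 + (3 - 2*(-6)))*13 = (-13 + (3 + 12))*13 = (-13 + 15)*13 = 2*13 = 26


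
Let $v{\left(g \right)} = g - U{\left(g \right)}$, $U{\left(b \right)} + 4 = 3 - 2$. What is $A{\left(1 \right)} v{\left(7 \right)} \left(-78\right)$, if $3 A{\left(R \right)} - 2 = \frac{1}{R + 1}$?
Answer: $-650$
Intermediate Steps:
$U{\left(b \right)} = -3$ ($U{\left(b \right)} = -4 + \left(3 - 2\right) = -4 + 1 = -3$)
$A{\left(R \right)} = \frac{2}{3} + \frac{1}{3 \left(1 + R\right)}$ ($A{\left(R \right)} = \frac{2}{3} + \frac{1}{3 \left(R + 1\right)} = \frac{2}{3} + \frac{1}{3 \left(1 + R\right)}$)
$v{\left(g \right)} = 3 + g$ ($v{\left(g \right)} = g - -3 = g + 3 = 3 + g$)
$A{\left(1 \right)} v{\left(7 \right)} \left(-78\right) = \frac{3 + 2 \cdot 1}{3 \left(1 + 1\right)} \left(3 + 7\right) \left(-78\right) = \frac{3 + 2}{3 \cdot 2} \cdot 10 \left(-78\right) = \frac{1}{3} \cdot \frac{1}{2} \cdot 5 \cdot 10 \left(-78\right) = \frac{5}{6} \cdot 10 \left(-78\right) = \frac{25}{3} \left(-78\right) = -650$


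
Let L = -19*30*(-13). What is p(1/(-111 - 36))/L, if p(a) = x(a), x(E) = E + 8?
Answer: 235/217854 ≈ 0.0010787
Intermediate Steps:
L = 7410 (L = -570*(-13) = 7410)
x(E) = 8 + E
p(a) = 8 + a
p(1/(-111 - 36))/L = (8 + 1/(-111 - 36))/7410 = (8 + 1/(-147))*(1/7410) = (8 - 1/147)*(1/7410) = (1175/147)*(1/7410) = 235/217854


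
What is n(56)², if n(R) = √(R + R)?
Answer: 112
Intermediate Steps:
n(R) = √2*√R (n(R) = √(2*R) = √2*√R)
n(56)² = (√2*√56)² = (√2*(2*√14))² = (4*√7)² = 112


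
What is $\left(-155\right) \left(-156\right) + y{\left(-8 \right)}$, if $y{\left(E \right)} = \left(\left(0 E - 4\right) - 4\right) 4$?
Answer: $24148$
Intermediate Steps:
$y{\left(E \right)} = -32$ ($y{\left(E \right)} = \left(\left(0 - 4\right) - 4\right) 4 = \left(-4 - 4\right) 4 = \left(-8\right) 4 = -32$)
$\left(-155\right) \left(-156\right) + y{\left(-8 \right)} = \left(-155\right) \left(-156\right) - 32 = 24180 - 32 = 24148$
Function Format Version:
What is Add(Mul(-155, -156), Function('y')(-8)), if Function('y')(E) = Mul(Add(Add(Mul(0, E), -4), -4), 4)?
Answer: 24148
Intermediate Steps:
Function('y')(E) = -32 (Function('y')(E) = Mul(Add(Add(0, -4), -4), 4) = Mul(Add(-4, -4), 4) = Mul(-8, 4) = -32)
Add(Mul(-155, -156), Function('y')(-8)) = Add(Mul(-155, -156), -32) = Add(24180, -32) = 24148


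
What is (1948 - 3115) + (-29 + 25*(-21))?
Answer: -1721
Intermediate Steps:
(1948 - 3115) + (-29 + 25*(-21)) = -1167 + (-29 - 525) = -1167 - 554 = -1721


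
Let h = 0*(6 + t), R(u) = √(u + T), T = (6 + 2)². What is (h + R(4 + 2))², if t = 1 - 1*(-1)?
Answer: 70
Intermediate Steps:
t = 2 (t = 1 + 1 = 2)
T = 64 (T = 8² = 64)
R(u) = √(64 + u) (R(u) = √(u + 64) = √(64 + u))
h = 0 (h = 0*(6 + 2) = 0*8 = 0)
(h + R(4 + 2))² = (0 + √(64 + (4 + 2)))² = (0 + √(64 + 6))² = (0 + √70)² = (√70)² = 70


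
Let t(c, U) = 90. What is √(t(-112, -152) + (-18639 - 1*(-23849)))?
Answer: 10*√53 ≈ 72.801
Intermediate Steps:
√(t(-112, -152) + (-18639 - 1*(-23849))) = √(90 + (-18639 - 1*(-23849))) = √(90 + (-18639 + 23849)) = √(90 + 5210) = √5300 = 10*√53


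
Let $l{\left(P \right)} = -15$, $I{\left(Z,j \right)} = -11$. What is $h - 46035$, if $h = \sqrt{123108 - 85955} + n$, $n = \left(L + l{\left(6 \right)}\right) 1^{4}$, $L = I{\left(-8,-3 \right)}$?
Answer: $-46061 + \sqrt{37153} \approx -45868.0$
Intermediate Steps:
$L = -11$
$n = -26$ ($n = \left(-11 - 15\right) 1^{4} = \left(-26\right) 1 = -26$)
$h = -26 + \sqrt{37153}$ ($h = \sqrt{123108 - 85955} - 26 = \sqrt{37153} - 26 = -26 + \sqrt{37153} \approx 166.75$)
$h - 46035 = \left(-26 + \sqrt{37153}\right) - 46035 = -46061 + \sqrt{37153}$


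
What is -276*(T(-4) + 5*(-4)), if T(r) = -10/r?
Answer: 4830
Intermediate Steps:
-276*(T(-4) + 5*(-4)) = -276*(-10/(-4) + 5*(-4)) = -276*(-10*(-¼) - 20) = -276*(5/2 - 20) = -276*(-35/2) = 4830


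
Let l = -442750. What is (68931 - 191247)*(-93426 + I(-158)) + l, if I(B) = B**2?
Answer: 8373555242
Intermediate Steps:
(68931 - 191247)*(-93426 + I(-158)) + l = (68931 - 191247)*(-93426 + (-158)**2) - 442750 = -122316*(-93426 + 24964) - 442750 = -122316*(-68462) - 442750 = 8373997992 - 442750 = 8373555242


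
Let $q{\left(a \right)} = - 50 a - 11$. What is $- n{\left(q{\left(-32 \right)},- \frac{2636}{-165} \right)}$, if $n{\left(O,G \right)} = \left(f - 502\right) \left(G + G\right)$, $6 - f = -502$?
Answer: $- \frac{10544}{55} \approx -191.71$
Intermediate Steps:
$q{\left(a \right)} = -11 - 50 a$
$f = 508$ ($f = 6 - -502 = 6 + 502 = 508$)
$n{\left(O,G \right)} = 12 G$ ($n{\left(O,G \right)} = \left(508 - 502\right) \left(G + G\right) = 6 \cdot 2 G = 12 G$)
$- n{\left(q{\left(-32 \right)},- \frac{2636}{-165} \right)} = - 12 \left(- \frac{2636}{-165}\right) = - 12 \left(\left(-2636\right) \left(- \frac{1}{165}\right)\right) = - \frac{12 \cdot 2636}{165} = \left(-1\right) \frac{10544}{55} = - \frac{10544}{55}$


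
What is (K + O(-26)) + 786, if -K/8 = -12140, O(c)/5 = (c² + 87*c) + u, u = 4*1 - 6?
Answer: 89966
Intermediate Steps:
u = -2 (u = 4 - 6 = -2)
O(c) = -10 + 5*c² + 435*c (O(c) = 5*((c² + 87*c) - 2) = 5*(-2 + c² + 87*c) = -10 + 5*c² + 435*c)
K = 97120 (K = -8*(-12140) = 97120)
(K + O(-26)) + 786 = (97120 + (-10 + 5*(-26)² + 435*(-26))) + 786 = (97120 + (-10 + 5*676 - 11310)) + 786 = (97120 + (-10 + 3380 - 11310)) + 786 = (97120 - 7940) + 786 = 89180 + 786 = 89966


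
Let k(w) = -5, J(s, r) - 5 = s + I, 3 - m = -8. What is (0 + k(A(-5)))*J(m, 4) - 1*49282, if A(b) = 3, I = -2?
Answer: -49352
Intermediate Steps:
m = 11 (m = 3 - 1*(-8) = 3 + 8 = 11)
J(s, r) = 3 + s (J(s, r) = 5 + (s - 2) = 5 + (-2 + s) = 3 + s)
(0 + k(A(-5)))*J(m, 4) - 1*49282 = (0 - 5)*(3 + 11) - 1*49282 = -5*14 - 49282 = -70 - 49282 = -49352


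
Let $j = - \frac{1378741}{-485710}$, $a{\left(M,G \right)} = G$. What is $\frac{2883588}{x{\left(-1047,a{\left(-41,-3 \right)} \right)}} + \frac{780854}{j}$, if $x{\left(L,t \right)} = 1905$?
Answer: $\frac{242160799010136}{875500535} \approx 2.766 \cdot 10^{5}$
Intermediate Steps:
$j = \frac{1378741}{485710}$ ($j = \left(-1378741\right) \left(- \frac{1}{485710}\right) = \frac{1378741}{485710} \approx 2.8386$)
$\frac{2883588}{x{\left(-1047,a{\left(-41,-3 \right)} \right)}} + \frac{780854}{j} = \frac{2883588}{1905} + \frac{780854}{\frac{1378741}{485710}} = 2883588 \cdot \frac{1}{1905} + 780854 \cdot \frac{485710}{1378741} = \frac{961196}{635} + \frac{379268596340}{1378741} = \frac{242160799010136}{875500535}$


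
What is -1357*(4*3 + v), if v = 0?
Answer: -16284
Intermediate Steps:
-1357*(4*3 + v) = -1357*(4*3 + 0) = -1357*(12 + 0) = -1357*12 = -16284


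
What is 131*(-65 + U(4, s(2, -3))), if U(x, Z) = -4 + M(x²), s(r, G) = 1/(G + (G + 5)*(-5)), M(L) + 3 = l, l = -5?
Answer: -10087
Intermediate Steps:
M(L) = -8 (M(L) = -3 - 5 = -8)
s(r, G) = 1/(-25 - 4*G) (s(r, G) = 1/(G + (5 + G)*(-5)) = 1/(G + (-25 - 5*G)) = 1/(-25 - 4*G))
U(x, Z) = -12 (U(x, Z) = -4 - 8 = -12)
131*(-65 + U(4, s(2, -3))) = 131*(-65 - 12) = 131*(-77) = -10087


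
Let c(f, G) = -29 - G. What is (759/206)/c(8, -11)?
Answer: -253/1236 ≈ -0.20469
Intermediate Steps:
(759/206)/c(8, -11) = (759/206)/(-29 - 1*(-11)) = (759*(1/206))/(-29 + 11) = (759/206)/(-18) = (759/206)*(-1/18) = -253/1236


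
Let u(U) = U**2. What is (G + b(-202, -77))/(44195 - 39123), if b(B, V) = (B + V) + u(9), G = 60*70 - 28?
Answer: 1987/2536 ≈ 0.78352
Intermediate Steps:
G = 4172 (G = 4200 - 28 = 4172)
b(B, V) = 81 + B + V (b(B, V) = (B + V) + 9**2 = (B + V) + 81 = 81 + B + V)
(G + b(-202, -77))/(44195 - 39123) = (4172 + (81 - 202 - 77))/(44195 - 39123) = (4172 - 198)/5072 = 3974*(1/5072) = 1987/2536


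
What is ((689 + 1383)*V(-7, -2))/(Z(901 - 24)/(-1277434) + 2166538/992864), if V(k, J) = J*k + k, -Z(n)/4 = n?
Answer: 4598921905518976/692773067601 ≈ 6638.4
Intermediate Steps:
Z(n) = -4*n
V(k, J) = k + J*k
((689 + 1383)*V(-7, -2))/(Z(901 - 24)/(-1277434) + 2166538/992864) = ((689 + 1383)*(-7*(1 - 2)))/(-4*(901 - 24)/(-1277434) + 2166538/992864) = (2072*(-7*(-1)))/(-4*877*(-1/1277434) + 2166538*(1/992864)) = (2072*7)/(-3508*(-1/1277434) + 1083269/496432) = 14504/(1754/638717 + 1083269/496432) = 14504/(692773067601/317079557744) = 14504*(317079557744/692773067601) = 4598921905518976/692773067601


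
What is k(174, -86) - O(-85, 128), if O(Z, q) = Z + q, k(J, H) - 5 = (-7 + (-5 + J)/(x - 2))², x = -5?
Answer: 45662/49 ≈ 931.88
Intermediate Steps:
k(J, H) = 5 + (-44/7 - J/7)² (k(J, H) = 5 + (-7 + (-5 + J)/(-5 - 2))² = 5 + (-7 + (-5 + J)/(-7))² = 5 + (-7 + (-5 + J)*(-⅐))² = 5 + (-7 + (5/7 - J/7))² = 5 + (-44/7 - J/7)²)
k(174, -86) - O(-85, 128) = (5 + (44 + 174)²/49) - (-85 + 128) = (5 + (1/49)*218²) - 1*43 = (5 + (1/49)*47524) - 43 = (5 + 47524/49) - 43 = 47769/49 - 43 = 45662/49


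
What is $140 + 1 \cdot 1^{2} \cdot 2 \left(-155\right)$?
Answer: $-170$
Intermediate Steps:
$140 + 1 \cdot 1^{2} \cdot 2 \left(-155\right) = 140 + 1 \cdot 1 \cdot 2 \left(-155\right) = 140 + 1 \cdot 2 \left(-155\right) = 140 + 2 \left(-155\right) = 140 - 310 = -170$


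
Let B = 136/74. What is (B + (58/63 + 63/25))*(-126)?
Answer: -615206/925 ≈ -665.09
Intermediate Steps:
B = 68/37 (B = 136*(1/74) = 68/37 ≈ 1.8378)
(B + (58/63 + 63/25))*(-126) = (68/37 + (58/63 + 63/25))*(-126) = (68/37 + 5419/1575)*(-126) = (307603/58275)*(-126) = -615206/925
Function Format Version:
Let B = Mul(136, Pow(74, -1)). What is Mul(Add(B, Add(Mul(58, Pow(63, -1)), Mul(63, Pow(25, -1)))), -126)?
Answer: Rational(-615206, 925) ≈ -665.09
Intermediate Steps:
B = Rational(68, 37) (B = Mul(136, Rational(1, 74)) = Rational(68, 37) ≈ 1.8378)
Mul(Add(B, Add(Mul(58, Pow(63, -1)), Mul(63, Pow(25, -1)))), -126) = Mul(Add(Rational(68, 37), Add(Mul(58, Pow(63, -1)), Mul(63, Pow(25, -1)))), -126) = Mul(Add(Rational(68, 37), Add(Mul(58, Rational(1, 63)), Mul(63, Rational(1, 25)))), -126) = Mul(Add(Rational(68, 37), Add(Rational(58, 63), Rational(63, 25))), -126) = Mul(Add(Rational(68, 37), Rational(5419, 1575)), -126) = Mul(Rational(307603, 58275), -126) = Rational(-615206, 925)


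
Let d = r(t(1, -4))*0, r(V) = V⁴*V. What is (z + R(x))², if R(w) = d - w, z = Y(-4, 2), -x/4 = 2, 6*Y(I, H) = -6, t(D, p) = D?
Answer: 49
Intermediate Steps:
Y(I, H) = -1 (Y(I, H) = (⅙)*(-6) = -1)
x = -8 (x = -4*2 = -8)
z = -1
r(V) = V⁵
d = 0 (d = 1⁵*0 = 1*0 = 0)
R(w) = -w (R(w) = 0 - w = -w)
(z + R(x))² = (-1 - 1*(-8))² = (-1 + 8)² = 7² = 49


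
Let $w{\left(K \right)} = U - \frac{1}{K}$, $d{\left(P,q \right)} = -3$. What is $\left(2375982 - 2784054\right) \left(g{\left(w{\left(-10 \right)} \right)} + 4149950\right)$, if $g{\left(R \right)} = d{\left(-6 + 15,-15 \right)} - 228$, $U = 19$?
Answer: $-1693384131768$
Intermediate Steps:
$w{\left(K \right)} = 19 - \frac{1}{K}$
$g{\left(R \right)} = -231$ ($g{\left(R \right)} = -3 - 228 = -231$)
$\left(2375982 - 2784054\right) \left(g{\left(w{\left(-10 \right)} \right)} + 4149950\right) = \left(2375982 - 2784054\right) \left(-231 + 4149950\right) = \left(-408072\right) 4149719 = -1693384131768$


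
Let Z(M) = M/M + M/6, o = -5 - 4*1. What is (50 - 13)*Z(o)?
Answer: -37/2 ≈ -18.500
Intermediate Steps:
o = -9 (o = -5 - 4 = -9)
Z(M) = 1 + M/6 (Z(M) = 1 + M*(⅙) = 1 + M/6)
(50 - 13)*Z(o) = (50 - 13)*(1 + (⅙)*(-9)) = 37*(1 - 3/2) = 37*(-½) = -37/2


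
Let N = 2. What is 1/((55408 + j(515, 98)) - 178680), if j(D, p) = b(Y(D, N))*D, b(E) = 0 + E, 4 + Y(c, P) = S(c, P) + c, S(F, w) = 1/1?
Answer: 1/140408 ≈ 7.1221e-6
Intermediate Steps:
S(F, w) = 1
Y(c, P) = -3 + c (Y(c, P) = -4 + (1 + c) = -3 + c)
b(E) = E
j(D, p) = D*(-3 + D) (j(D, p) = (-3 + D)*D = D*(-3 + D))
1/((55408 + j(515, 98)) - 178680) = 1/((55408 + 515*(-3 + 515)) - 178680) = 1/((55408 + 515*512) - 178680) = 1/((55408 + 263680) - 178680) = 1/(319088 - 178680) = 1/140408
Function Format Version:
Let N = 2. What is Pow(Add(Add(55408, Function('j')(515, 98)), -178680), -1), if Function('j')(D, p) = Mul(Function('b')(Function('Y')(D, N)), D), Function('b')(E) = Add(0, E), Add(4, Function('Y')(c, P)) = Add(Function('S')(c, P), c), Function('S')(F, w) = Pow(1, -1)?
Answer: Rational(1, 140408) ≈ 7.1221e-6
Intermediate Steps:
Function('S')(F, w) = 1
Function('Y')(c, P) = Add(-3, c) (Function('Y')(c, P) = Add(-4, Add(1, c)) = Add(-3, c))
Function('b')(E) = E
Function('j')(D, p) = Mul(D, Add(-3, D)) (Function('j')(D, p) = Mul(Add(-3, D), D) = Mul(D, Add(-3, D)))
Pow(Add(Add(55408, Function('j')(515, 98)), -178680), -1) = Pow(Add(Add(55408, Mul(515, Add(-3, 515))), -178680), -1) = Pow(Add(Add(55408, Mul(515, 512)), -178680), -1) = Pow(Add(Add(55408, 263680), -178680), -1) = Pow(Add(319088, -178680), -1) = Pow(140408, -1) = Rational(1, 140408)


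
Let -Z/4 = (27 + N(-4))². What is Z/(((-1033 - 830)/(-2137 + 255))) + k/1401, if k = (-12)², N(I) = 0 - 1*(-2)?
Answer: -2956509992/870021 ≈ -3398.2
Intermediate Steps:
N(I) = 2 (N(I) = 0 + 2 = 2)
k = 144
Z = -3364 (Z = -4*(27 + 2)² = -4*29² = -4*841 = -3364)
Z/(((-1033 - 830)/(-2137 + 255))) + k/1401 = -3364*(-2137 + 255)/(-1033 - 830) + 144/1401 = -3364/((-1863/(-1882))) + 144*(1/1401) = -3364/((-1863*(-1/1882))) + 48/467 = -3364/1863/1882 + 48/467 = -3364*1882/1863 + 48/467 = -6331048/1863 + 48/467 = -2956509992/870021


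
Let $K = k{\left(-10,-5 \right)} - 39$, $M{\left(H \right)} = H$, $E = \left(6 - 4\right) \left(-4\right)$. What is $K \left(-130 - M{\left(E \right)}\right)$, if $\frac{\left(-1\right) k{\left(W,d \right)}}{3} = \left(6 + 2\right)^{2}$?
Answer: $28182$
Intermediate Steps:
$E = -8$ ($E = 2 \left(-4\right) = -8$)
$k{\left(W,d \right)} = -192$ ($k{\left(W,d \right)} = - 3 \left(6 + 2\right)^{2} = - 3 \cdot 8^{2} = \left(-3\right) 64 = -192$)
$K = -231$ ($K = -192 - 39 = -231$)
$K \left(-130 - M{\left(E \right)}\right) = - 231 \left(-130 - -8\right) = - 231 \left(-130 + 8\right) = \left(-231\right) \left(-122\right) = 28182$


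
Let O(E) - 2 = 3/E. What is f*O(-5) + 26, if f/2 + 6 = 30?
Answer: 466/5 ≈ 93.200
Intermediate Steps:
f = 48 (f = -12 + 2*30 = -12 + 60 = 48)
O(E) = 2 + 3/E
f*O(-5) + 26 = 48*(2 + 3/(-5)) + 26 = 48*(2 + 3*(-1/5)) + 26 = 48*(2 - 3/5) + 26 = 48*(7/5) + 26 = 336/5 + 26 = 466/5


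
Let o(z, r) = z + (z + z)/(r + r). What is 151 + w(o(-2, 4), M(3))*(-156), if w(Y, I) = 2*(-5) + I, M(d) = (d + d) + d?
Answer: 307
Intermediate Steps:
o(z, r) = z + z/r (o(z, r) = z + (2*z)/((2*r)) = z + (2*z)*(1/(2*r)) = z + z/r)
M(d) = 3*d (M(d) = 2*d + d = 3*d)
w(Y, I) = -10 + I
151 + w(o(-2, 4), M(3))*(-156) = 151 + (-10 + 3*3)*(-156) = 151 + (-10 + 9)*(-156) = 151 - 1*(-156) = 151 + 156 = 307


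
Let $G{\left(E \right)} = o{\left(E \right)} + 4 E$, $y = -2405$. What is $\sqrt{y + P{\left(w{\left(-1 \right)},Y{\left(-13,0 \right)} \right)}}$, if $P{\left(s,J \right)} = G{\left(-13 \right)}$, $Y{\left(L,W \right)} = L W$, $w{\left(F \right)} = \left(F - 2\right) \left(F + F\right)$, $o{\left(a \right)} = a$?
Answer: $i \sqrt{2470} \approx 49.699 i$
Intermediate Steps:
$w{\left(F \right)} = 2 F \left(-2 + F\right)$ ($w{\left(F \right)} = \left(-2 + F\right) 2 F = 2 F \left(-2 + F\right)$)
$G{\left(E \right)} = 5 E$ ($G{\left(E \right)} = E + 4 E = 5 E$)
$P{\left(s,J \right)} = -65$ ($P{\left(s,J \right)} = 5 \left(-13\right) = -65$)
$\sqrt{y + P{\left(w{\left(-1 \right)},Y{\left(-13,0 \right)} \right)}} = \sqrt{-2405 - 65} = \sqrt{-2470} = i \sqrt{2470}$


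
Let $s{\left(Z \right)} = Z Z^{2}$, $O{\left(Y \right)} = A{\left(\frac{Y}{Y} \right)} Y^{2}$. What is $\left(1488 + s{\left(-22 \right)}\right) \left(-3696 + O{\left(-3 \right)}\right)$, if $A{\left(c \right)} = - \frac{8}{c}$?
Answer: $34514880$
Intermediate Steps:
$O{\left(Y \right)} = - 8 Y^{2}$ ($O{\left(Y \right)} = - \frac{8}{Y \frac{1}{Y}} Y^{2} = - \frac{8}{1} Y^{2} = \left(-8\right) 1 Y^{2} = - 8 Y^{2}$)
$s{\left(Z \right)} = Z^{3}$
$\left(1488 + s{\left(-22 \right)}\right) \left(-3696 + O{\left(-3 \right)}\right) = \left(1488 + \left(-22\right)^{3}\right) \left(-3696 - 8 \left(-3\right)^{2}\right) = \left(1488 - 10648\right) \left(-3696 - 72\right) = - 9160 \left(-3696 - 72\right) = \left(-9160\right) \left(-3768\right) = 34514880$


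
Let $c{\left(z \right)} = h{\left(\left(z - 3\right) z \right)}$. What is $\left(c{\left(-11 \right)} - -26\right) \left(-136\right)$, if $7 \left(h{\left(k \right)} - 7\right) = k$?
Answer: $-7480$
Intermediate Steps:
$h{\left(k \right)} = 7 + \frac{k}{7}$
$c{\left(z \right)} = 7 + \frac{z \left(-3 + z\right)}{7}$ ($c{\left(z \right)} = 7 + \frac{\left(z - 3\right) z}{7} = 7 + \frac{\left(-3 + z\right) z}{7} = 7 + \frac{z \left(-3 + z\right)}{7}$)
$\left(c{\left(-11 \right)} - -26\right) \left(-136\right) = \left(\left(7 + \frac{1}{7} \left(-11\right) \left(-3 - 11\right)\right) - -26\right) \left(-136\right) = \left(\left(7 + \frac{1}{7} \left(-11\right) \left(-14\right)\right) + 26\right) \left(-136\right) = \left(\left(7 + 22\right) + 26\right) \left(-136\right) = \left(29 + 26\right) \left(-136\right) = 55 \left(-136\right) = -7480$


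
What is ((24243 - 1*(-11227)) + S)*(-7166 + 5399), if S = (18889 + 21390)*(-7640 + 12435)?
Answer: -341337176925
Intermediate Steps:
S = 193137805 (S = 40279*4795 = 193137805)
((24243 - 1*(-11227)) + S)*(-7166 + 5399) = ((24243 - 1*(-11227)) + 193137805)*(-7166 + 5399) = ((24243 + 11227) + 193137805)*(-1767) = (35470 + 193137805)*(-1767) = 193173275*(-1767) = -341337176925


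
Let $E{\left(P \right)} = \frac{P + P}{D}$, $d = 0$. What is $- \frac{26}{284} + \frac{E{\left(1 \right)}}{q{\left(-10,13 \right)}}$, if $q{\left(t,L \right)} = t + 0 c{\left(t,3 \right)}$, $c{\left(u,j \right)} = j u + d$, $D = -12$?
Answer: $- \frac{319}{4260} \approx -0.074883$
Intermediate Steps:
$c{\left(u,j \right)} = j u$ ($c{\left(u,j \right)} = j u + 0 = j u$)
$q{\left(t,L \right)} = t$ ($q{\left(t,L \right)} = t + 0 \cdot 3 t = t + 0 = t$)
$E{\left(P \right)} = - \frac{P}{6}$ ($E{\left(P \right)} = \frac{P + P}{-12} = 2 P \left(- \frac{1}{12}\right) = - \frac{P}{6}$)
$- \frac{26}{284} + \frac{E{\left(1 \right)}}{q{\left(-10,13 \right)}} = - \frac{26}{284} + \frac{\left(- \frac{1}{6}\right) 1}{-10} = \left(-26\right) \frac{1}{284} - - \frac{1}{60} = - \frac{13}{142} + \frac{1}{60} = - \frac{319}{4260}$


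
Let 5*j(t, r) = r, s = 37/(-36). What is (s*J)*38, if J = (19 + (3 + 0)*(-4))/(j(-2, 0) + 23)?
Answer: -4921/414 ≈ -11.886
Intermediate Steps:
s = -37/36 (s = 37*(-1/36) = -37/36 ≈ -1.0278)
j(t, r) = r/5
J = 7/23 (J = (19 + (3 + 0)*(-4))/((1/5)*0 + 23) = (19 + 3*(-4))/(0 + 23) = (19 - 12)/23 = 7*(1/23) = 7/23 ≈ 0.30435)
(s*J)*38 = -37/36*7/23*38 = -259/828*38 = -4921/414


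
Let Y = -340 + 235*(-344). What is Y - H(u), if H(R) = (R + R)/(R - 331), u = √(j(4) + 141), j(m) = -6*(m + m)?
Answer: -4443306027/54734 + 331*√93/54734 ≈ -81180.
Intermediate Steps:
j(m) = -12*m
u = √93 (u = √(-12*4 + 141) = √(-48 + 141) = √93 ≈ 9.6436)
Y = -81180 (Y = -340 - 80840 = -81180)
H(R) = 2*R/(-331 + R) (H(R) = (2*R)/(-331 + R) = 2*R/(-331 + R))
Y - H(u) = -81180 - 2*√93/(-331 + √93)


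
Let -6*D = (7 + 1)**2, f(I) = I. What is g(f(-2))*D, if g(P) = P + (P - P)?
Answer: 64/3 ≈ 21.333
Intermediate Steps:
g(P) = P (g(P) = P + 0 = P)
D = -32/3 (D = -(7 + 1)**2/6 = -1/6*8**2 = -1/6*64 = -32/3 ≈ -10.667)
g(f(-2))*D = -2*(-32/3) = 64/3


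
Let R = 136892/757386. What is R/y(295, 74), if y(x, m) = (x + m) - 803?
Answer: -4889/11739483 ≈ -0.00041646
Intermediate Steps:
R = 9778/54099 (R = 136892*(1/757386) = 9778/54099 ≈ 0.18074)
y(x, m) = -803 + m + x (y(x, m) = (m + x) - 803 = -803 + m + x)
R/y(295, 74) = 9778/(54099*(-803 + 74 + 295)) = (9778/54099)/(-434) = (9778/54099)*(-1/434) = -4889/11739483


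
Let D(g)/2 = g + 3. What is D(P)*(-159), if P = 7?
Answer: -3180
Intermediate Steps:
D(g) = 6 + 2*g (D(g) = 2*(g + 3) = 2*(3 + g) = 6 + 2*g)
D(P)*(-159) = (6 + 2*7)*(-159) = (6 + 14)*(-159) = 20*(-159) = -3180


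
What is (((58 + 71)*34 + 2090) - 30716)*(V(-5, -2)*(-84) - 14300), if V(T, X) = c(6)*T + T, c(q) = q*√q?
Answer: 336451200 - 61084800*√6 ≈ 1.8682e+8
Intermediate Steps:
c(q) = q^(3/2)
V(T, X) = T + 6*T*√6 (V(T, X) = 6^(3/2)*T + T = (6*√6)*T + T = 6*T*√6 + T = T + 6*T*√6)
(((58 + 71)*34 + 2090) - 30716)*(V(-5, -2)*(-84) - 14300) = (((58 + 71)*34 + 2090) - 30716)*(-5*(1 + 6*√6)*(-84) - 14300) = ((129*34 + 2090) - 30716)*((-5 - 30*√6)*(-84) - 14300) = ((4386 + 2090) - 30716)*((420 + 2520*√6) - 14300) = (6476 - 30716)*(-13880 + 2520*√6) = -24240*(-13880 + 2520*√6) = 336451200 - 61084800*√6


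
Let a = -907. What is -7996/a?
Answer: 7996/907 ≈ 8.8159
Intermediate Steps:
-7996/a = -7996/(-907) = -7996*(-1/907) = 7996/907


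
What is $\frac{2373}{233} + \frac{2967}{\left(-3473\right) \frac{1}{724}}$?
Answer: $- \frac{21402945}{35183} \approx -608.33$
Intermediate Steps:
$\frac{2373}{233} + \frac{2967}{\left(-3473\right) \frac{1}{724}} = 2373 \cdot \frac{1}{233} + \frac{2967}{\left(-3473\right) \frac{1}{724}} = \frac{2373}{233} + \frac{2967}{- \frac{3473}{724}} = \frac{2373}{233} + 2967 \left(- \frac{724}{3473}\right) = \frac{2373}{233} - \frac{93396}{151} = - \frac{21402945}{35183}$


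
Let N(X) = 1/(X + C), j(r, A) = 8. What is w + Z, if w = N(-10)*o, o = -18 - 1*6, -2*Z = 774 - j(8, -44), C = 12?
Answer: -395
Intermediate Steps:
Z = -383 (Z = -(774 - 1*8)/2 = -(774 - 8)/2 = -½*766 = -383)
N(X) = 1/(12 + X) (N(X) = 1/(X + 12) = 1/(12 + X))
o = -24 (o = -18 - 6 = -24)
w = -12 (w = -24/(12 - 10) = -24/2 = (½)*(-24) = -12)
w + Z = -12 - 383 = -395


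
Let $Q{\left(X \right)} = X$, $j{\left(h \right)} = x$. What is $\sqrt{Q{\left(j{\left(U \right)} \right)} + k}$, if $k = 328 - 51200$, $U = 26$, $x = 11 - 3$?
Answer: $68 i \sqrt{11} \approx 225.53 i$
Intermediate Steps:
$x = 8$
$j{\left(h \right)} = 8$
$k = -50872$ ($k = 328 - 51200 = -50872$)
$\sqrt{Q{\left(j{\left(U \right)} \right)} + k} = \sqrt{8 - 50872} = \sqrt{-50864} = 68 i \sqrt{11}$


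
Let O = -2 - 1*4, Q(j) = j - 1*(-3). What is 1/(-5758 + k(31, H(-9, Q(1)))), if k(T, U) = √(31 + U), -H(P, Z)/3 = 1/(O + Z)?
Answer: -11516/66309063 - √130/66309063 ≈ -0.00017384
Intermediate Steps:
Q(j) = 3 + j (Q(j) = j + 3 = 3 + j)
O = -6 (O = -2 - 4 = -6)
H(P, Z) = -3/(-6 + Z)
1/(-5758 + k(31, H(-9, Q(1)))) = 1/(-5758 + √(31 - 3/(-6 + (3 + 1)))) = 1/(-5758 + √(31 - 3/(-6 + 4))) = 1/(-5758 + √(31 - 3/(-2))) = 1/(-5758 + √(31 - 3*(-½))) = 1/(-5758 + √(31 + 3/2)) = 1/(-5758 + √(65/2)) = 1/(-5758 + √130/2)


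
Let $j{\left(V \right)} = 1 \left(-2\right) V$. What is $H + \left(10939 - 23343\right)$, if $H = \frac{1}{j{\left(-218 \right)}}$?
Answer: $- \frac{5408143}{436} \approx -12404.0$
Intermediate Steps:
$j{\left(V \right)} = - 2 V$
$H = \frac{1}{436}$ ($H = \frac{1}{\left(-2\right) \left(-218\right)} = \frac{1}{436} \approx 0.0022936$)
$H + \left(10939 - 23343\right) = \frac{1}{436} + \left(10939 - 23343\right) = \frac{1}{436} - 12404 = - \frac{5408143}{436}$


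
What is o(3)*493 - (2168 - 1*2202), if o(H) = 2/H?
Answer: 1088/3 ≈ 362.67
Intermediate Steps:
o(3)*493 - (2168 - 1*2202) = (2/3)*493 - (2168 - 1*2202) = (2*(1/3))*493 - (2168 - 2202) = (2/3)*493 - 1*(-34) = 986/3 + 34 = 1088/3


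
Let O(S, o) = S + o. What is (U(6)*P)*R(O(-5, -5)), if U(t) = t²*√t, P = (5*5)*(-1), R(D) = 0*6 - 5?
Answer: 4500*√6 ≈ 11023.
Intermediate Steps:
R(D) = -5 (R(D) = 0 - 5 = -5)
P = -25 (P = 25*(-1) = -25)
U(t) = t^(5/2)
(U(6)*P)*R(O(-5, -5)) = (6^(5/2)*(-25))*(-5) = ((36*√6)*(-25))*(-5) = -900*√6*(-5) = 4500*√6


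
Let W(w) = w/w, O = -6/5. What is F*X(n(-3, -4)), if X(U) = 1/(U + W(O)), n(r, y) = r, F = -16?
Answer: 8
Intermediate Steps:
O = -6/5 (O = -6*⅕ = -6/5 ≈ -1.2000)
W(w) = 1
X(U) = 1/(1 + U) (X(U) = 1/(U + 1) = 1/(1 + U))
F*X(n(-3, -4)) = -16/(1 - 3) = -16/(-2) = -16*(-½) = 8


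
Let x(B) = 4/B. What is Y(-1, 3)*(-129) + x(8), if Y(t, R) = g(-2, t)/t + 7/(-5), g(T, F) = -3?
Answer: -2059/10 ≈ -205.90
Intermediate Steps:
Y(t, R) = -7/5 - 3/t (Y(t, R) = -3/t + 7/(-5) = -3/t + 7*(-⅕) = -3/t - 7/5 = -7/5 - 3/t)
Y(-1, 3)*(-129) + x(8) = (-7/5 - 3/(-1))*(-129) + 4/8 = (-7/5 - 3*(-1))*(-129) + 4*(⅛) = (-7/5 + 3)*(-129) + ½ = (8/5)*(-129) + ½ = -1032/5 + ½ = -2059/10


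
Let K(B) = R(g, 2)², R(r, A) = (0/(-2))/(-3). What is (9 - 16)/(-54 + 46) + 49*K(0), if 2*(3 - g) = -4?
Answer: 7/8 ≈ 0.87500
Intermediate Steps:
g = 5 (g = 3 - ½*(-4) = 3 + 2 = 5)
R(r, A) = 0 (R(r, A) = (0*(-½))*(-⅓) = 0*(-⅓) = 0)
K(B) = 0 (K(B) = 0² = 0)
(9 - 16)/(-54 + 46) + 49*K(0) = (9 - 16)/(-54 + 46) + 49*0 = -7/(-8) + 0 = -7*(-⅛) + 0 = 7/8 + 0 = 7/8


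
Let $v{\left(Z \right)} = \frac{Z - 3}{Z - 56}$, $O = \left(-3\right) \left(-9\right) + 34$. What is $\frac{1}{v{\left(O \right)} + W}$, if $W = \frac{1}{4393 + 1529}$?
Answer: $\frac{29610}{343481} \approx 0.086206$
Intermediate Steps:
$O = 61$ ($O = 27 + 34 = 61$)
$v{\left(Z \right)} = \frac{-3 + Z}{-56 + Z}$
$W = \frac{1}{5922} \approx 0.00016886$
$\frac{1}{v{\left(O \right)} + W} = \frac{1}{\frac{-3 + 61}{-56 + 61} + \frac{1}{5922}} = \frac{1}{\frac{1}{5} \cdot 58 + \frac{1}{5922}} = \frac{1}{\frac{58}{5} + \frac{1}{5922}} = \frac{1}{\frac{343481}{29610}} = \frac{29610}{343481}$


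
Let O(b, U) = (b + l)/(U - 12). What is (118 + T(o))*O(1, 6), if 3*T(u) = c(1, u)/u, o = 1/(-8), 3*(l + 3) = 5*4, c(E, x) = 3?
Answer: -770/9 ≈ -85.556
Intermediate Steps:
l = 11/3 (l = -3 + (5*4)/3 = -3 + (⅓)*20 = -3 + 20/3 = 11/3 ≈ 3.6667)
O(b, U) = (11/3 + b)/(-12 + U) (O(b, U) = (b + 11/3)/(U - 12) = (11/3 + b)/(-12 + U))
o = -⅛ ≈ -0.12500
T(u) = 1/u (T(u) = (3/u)/3 = 1/u)
(118 + T(o))*O(1, 6) = (118 + 1/(-⅛))*((11/3 + 1)/(-12 + 6)) = (118 - 8)*((14/3)/(-6)) = 110*(-⅙*14/3) = 110*(-7/9) = -770/9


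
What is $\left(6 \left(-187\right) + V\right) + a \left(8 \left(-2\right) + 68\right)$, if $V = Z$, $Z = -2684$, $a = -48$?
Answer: $-6302$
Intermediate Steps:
$V = -2684$
$\left(6 \left(-187\right) + V\right) + a \left(8 \left(-2\right) + 68\right) = \left(6 \left(-187\right) - 2684\right) - 48 \left(8 \left(-2\right) + 68\right) = \left(-1122 - 2684\right) - 48 \left(-16 + 68\right) = -3806 - 2496 = -6302$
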